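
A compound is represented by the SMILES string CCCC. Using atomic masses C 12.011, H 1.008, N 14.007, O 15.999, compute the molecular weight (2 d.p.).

First, the molecular formula is C4H10 (counting implicit H from valence).
  C: 4 × 12.011 = 48.044
  H: 10 × 1.008 = 10.080
Sum: 4×12.011 + 10×1.008 = 58.124 → 58.12 g/mol.

58.12 g/mol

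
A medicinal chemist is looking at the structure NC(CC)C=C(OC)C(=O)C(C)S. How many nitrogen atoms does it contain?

1

Scan the SMILES for N atoms (remember two-letter symbols like Cl and Br are single atoms).
Nitrogen count: 1.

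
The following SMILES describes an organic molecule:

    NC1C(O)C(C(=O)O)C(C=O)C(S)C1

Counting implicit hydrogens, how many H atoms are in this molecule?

Walk through each heavy atom and fill implicit hydrogens from standard valence (C 4, N 3, O 2, S 2, halogen 1):
  atom 1: N, bond orders sum to 1 (valence 3) → 2 H
  atom 2: C, bond orders sum to 3 (valence 4) → 1 H
  atom 3: C, bond orders sum to 3 (valence 4) → 1 H
  atom 4: O, bond orders sum to 1 (valence 2) → 1 H
  atom 5: C, bond orders sum to 3 (valence 4) → 1 H
  atom 6: C, bond orders sum to 4 (valence 4) → 0 H
  atom 7: O, bond orders sum to 2 (valence 2) → 0 H
  atom 8: O, bond orders sum to 1 (valence 2) → 1 H
  atom 9: C, bond orders sum to 3 (valence 4) → 1 H
  atom 10: C, bond orders sum to 3 (valence 4) → 1 H
  atom 11: O, bond orders sum to 2 (valence 2) → 0 H
  atom 12: C, bond orders sum to 3 (valence 4) → 1 H
  atom 13: S, bond orders sum to 1 (valence 2) → 1 H
  atom 14: C, bond orders sum to 2 (valence 4) → 2 H
Total hydrogens: 13.

13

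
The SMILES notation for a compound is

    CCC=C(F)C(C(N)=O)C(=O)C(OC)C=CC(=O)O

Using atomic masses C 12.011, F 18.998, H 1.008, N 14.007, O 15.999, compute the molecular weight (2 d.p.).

273.26 g/mol

First, the molecular formula is C12H16FNO5 (counting implicit H from valence).
  C: 12 × 12.011 = 144.132
  F: 1 × 18.998 = 18.998
  H: 16 × 1.008 = 16.128
  N: 1 × 14.007 = 14.007
  O: 5 × 15.999 = 79.995
Sum: 12×12.011 + 1×18.998 + 16×1.008 + 1×14.007 + 5×15.999 = 273.260 → 273.26 g/mol.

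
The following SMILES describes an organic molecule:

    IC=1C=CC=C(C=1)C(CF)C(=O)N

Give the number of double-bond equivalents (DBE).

Molecular formula: C9H9FINO.
DoU = (2C + 2 + N − H − X) / 2, where X is the halogen count and O/S are ignored.
    = (2·9 + 2 + 1 − 9 − 2) / 2 = 10 / 2 = 5.

5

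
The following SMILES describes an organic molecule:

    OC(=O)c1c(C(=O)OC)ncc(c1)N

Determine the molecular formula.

C8H8N2O4

Walk through each heavy atom and fill implicit hydrogens from standard valence (C 4, N 3, O 2, S 2, halogen 1); for lowercase aromatic atoms, an aromatic c carries 1 H when it has two neighbours and 0 H with three, and aromatic n carries 0 H:
  atom 1: O, bond orders sum to 1 (valence 2) → 1 H
  atom 2: C, bond orders sum to 4 (valence 4) → 0 H
  atom 3: O, bond orders sum to 2 (valence 2) → 0 H
  atom 4: aromatic c, 3 neighbours → 0 H
  atom 5: aromatic c, 3 neighbours → 0 H
  atom 6: C, bond orders sum to 4 (valence 4) → 0 H
  atom 7: O, bond orders sum to 2 (valence 2) → 0 H
  atom 8: O, bond orders sum to 2 (valence 2) → 0 H
  atom 9: C, bond orders sum to 1 (valence 4) → 3 H
  atom 10: aromatic n, 2 neighbours → 0 H
  atom 11: aromatic c, 2 neighbours → 1 H
  atom 12: aromatic c, 3 neighbours → 0 H
  atom 13: aromatic c, 2 neighbours → 1 H
  atom 14: N, bond orders sum to 1 (valence 3) → 2 H
Totals → C:8, H:8, N:2, O:4.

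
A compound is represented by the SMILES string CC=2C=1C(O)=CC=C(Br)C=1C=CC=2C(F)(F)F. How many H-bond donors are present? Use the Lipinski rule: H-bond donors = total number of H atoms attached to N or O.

1

Donors: find every N or O and count the H atoms it carries.
  atom 5 (O): bond orders sum to 1 → 1 H
Lipinski HBD = 1.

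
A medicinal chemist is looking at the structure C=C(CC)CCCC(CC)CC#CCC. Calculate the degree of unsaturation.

3

Molecular formula: C15H26.
DoU = (2C + 2 + N − H − X) / 2, where X is the halogen count and O/S are ignored.
    = (2·15 + 2 + 0 − 26 − 0) / 2 = 6 / 2 = 3.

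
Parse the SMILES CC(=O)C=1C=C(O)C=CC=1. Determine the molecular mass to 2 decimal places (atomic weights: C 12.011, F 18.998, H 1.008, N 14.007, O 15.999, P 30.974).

First, the molecular formula is C8H8O2 (counting implicit H from valence).
  C: 8 × 12.011 = 96.088
  H: 8 × 1.008 = 8.064
  O: 2 × 15.999 = 31.998
Sum: 8×12.011 + 8×1.008 + 2×15.999 = 136.150 → 136.15 g/mol.

136.15 g/mol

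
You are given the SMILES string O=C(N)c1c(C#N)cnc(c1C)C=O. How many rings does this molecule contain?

1

In SMILES, each pair of matching ring-closure digits denotes one ring-closing bond; the number of such bonds equals the number of independent rings.
Ring-closure bonds here: 1.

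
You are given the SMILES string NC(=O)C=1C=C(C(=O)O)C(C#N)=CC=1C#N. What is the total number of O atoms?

Scan the SMILES for O atoms (remember two-letter symbols like Cl and Br are single atoms).
Oxygen count: 3.

3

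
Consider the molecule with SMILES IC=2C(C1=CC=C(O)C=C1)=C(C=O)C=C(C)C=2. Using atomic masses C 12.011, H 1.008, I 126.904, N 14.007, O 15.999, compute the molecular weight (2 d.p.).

First, the molecular formula is C14H11IO2 (counting implicit H from valence).
  C: 14 × 12.011 = 168.154
  H: 11 × 1.008 = 11.088
  I: 1 × 126.904 = 126.904
  O: 2 × 15.999 = 31.998
Sum: 14×12.011 + 11×1.008 + 1×126.904 + 2×15.999 = 338.144 → 338.14 g/mol.

338.14 g/mol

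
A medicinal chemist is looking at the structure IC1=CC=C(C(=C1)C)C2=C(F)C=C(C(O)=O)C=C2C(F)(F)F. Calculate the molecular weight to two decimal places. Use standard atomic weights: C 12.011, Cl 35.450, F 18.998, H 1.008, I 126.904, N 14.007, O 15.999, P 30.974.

First, the molecular formula is C15H9F4IO2 (counting implicit H from valence).
  C: 15 × 12.011 = 180.165
  F: 4 × 18.998 = 75.992
  H: 9 × 1.008 = 9.072
  I: 1 × 126.904 = 126.904
  O: 2 × 15.999 = 31.998
Sum: 15×12.011 + 4×18.998 + 9×1.008 + 1×126.904 + 2×15.999 = 424.131 → 424.13 g/mol.

424.13 g/mol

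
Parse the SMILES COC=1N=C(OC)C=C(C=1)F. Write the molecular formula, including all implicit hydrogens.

Walk through each heavy atom and fill implicit hydrogens from standard valence (C 4, N 3, O 2, S 2, halogen 1):
  atom 1: C, bond orders sum to 1 (valence 4) → 3 H
  atom 2: O, bond orders sum to 2 (valence 2) → 0 H
  atom 3: C, bond orders sum to 4 (valence 4) → 0 H
  atom 4: N, bond orders sum to 3 (valence 3) → 0 H
  atom 5: C, bond orders sum to 4 (valence 4) → 0 H
  atom 6: O, bond orders sum to 2 (valence 2) → 0 H
  atom 7: C, bond orders sum to 1 (valence 4) → 3 H
  atom 8: C, bond orders sum to 3 (valence 4) → 1 H
  atom 9: C, bond orders sum to 4 (valence 4) → 0 H
  atom 10: C, bond orders sum to 3 (valence 4) → 1 H
  atom 11: F (halogen, monovalent) → 0 H
Totals → C:7, H:8, F:1, N:1, O:2.

C7H8FNO2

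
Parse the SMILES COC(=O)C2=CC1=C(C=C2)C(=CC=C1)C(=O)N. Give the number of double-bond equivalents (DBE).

Degree of unsaturation = (number of rings) + (number of π bonds).
Ring closures in the SMILES: 2.
π bonds: 7 double bonds (each 1 DoU) → 7 DoU from unsaturation.
Total DoU = 2 + 7 = 9.

9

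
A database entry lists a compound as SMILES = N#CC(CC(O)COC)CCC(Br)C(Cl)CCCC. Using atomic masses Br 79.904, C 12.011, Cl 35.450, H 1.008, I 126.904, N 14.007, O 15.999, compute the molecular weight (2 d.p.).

354.71 g/mol

First, the molecular formula is C14H25BrClNO2 (counting implicit H from valence).
  Br: 1 × 79.904 = 79.904
  C: 14 × 12.011 = 168.154
  Cl: 1 × 35.450 = 35.450
  H: 25 × 1.008 = 25.200
  N: 1 × 14.007 = 14.007
  O: 2 × 15.999 = 31.998
Sum: 1×79.904 + 14×12.011 + 1×35.450 + 25×1.008 + 1×14.007 + 2×15.999 = 354.713 → 354.71 g/mol.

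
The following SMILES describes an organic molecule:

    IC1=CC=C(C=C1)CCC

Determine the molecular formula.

C9H11I

Walk through each heavy atom and fill implicit hydrogens from standard valence (C 4, N 3, O 2, S 2, halogen 1):
  atom 1: I (halogen, monovalent) → 0 H
  atom 2: C, bond orders sum to 4 (valence 4) → 0 H
  atom 3: C, bond orders sum to 3 (valence 4) → 1 H
  atom 4: C, bond orders sum to 3 (valence 4) → 1 H
  atom 5: C, bond orders sum to 4 (valence 4) → 0 H
  atom 6: C, bond orders sum to 3 (valence 4) → 1 H
  atom 7: C, bond orders sum to 3 (valence 4) → 1 H
  atom 8: C, bond orders sum to 2 (valence 4) → 2 H
  atom 9: C, bond orders sum to 2 (valence 4) → 2 H
  atom 10: C, bond orders sum to 1 (valence 4) → 3 H
Totals → C:9, H:11, I:1.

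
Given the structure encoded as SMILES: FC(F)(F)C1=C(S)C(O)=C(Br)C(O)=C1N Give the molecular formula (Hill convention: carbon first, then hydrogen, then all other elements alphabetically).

C7H5BrF3NO2S

Walk through each heavy atom and fill implicit hydrogens from standard valence (C 4, N 3, O 2, S 2, halogen 1):
  atom 1: F (halogen, monovalent) → 0 H
  atom 2: C, bond orders sum to 4 (valence 4) → 0 H
  atom 3: F (halogen, monovalent) → 0 H
  atom 4: F (halogen, monovalent) → 0 H
  atom 5: C, bond orders sum to 4 (valence 4) → 0 H
  atom 6: C, bond orders sum to 4 (valence 4) → 0 H
  atom 7: S, bond orders sum to 1 (valence 2) → 1 H
  atom 8: C, bond orders sum to 4 (valence 4) → 0 H
  atom 9: O, bond orders sum to 1 (valence 2) → 1 H
  atom 10: C, bond orders sum to 4 (valence 4) → 0 H
  atom 11: Br (halogen, monovalent) → 0 H
  atom 12: C, bond orders sum to 4 (valence 4) → 0 H
  atom 13: O, bond orders sum to 1 (valence 2) → 1 H
  atom 14: C, bond orders sum to 4 (valence 4) → 0 H
  atom 15: N, bond orders sum to 1 (valence 3) → 2 H
Totals → C:7, H:5, Br:1, F:3, N:1, O:2, S:1.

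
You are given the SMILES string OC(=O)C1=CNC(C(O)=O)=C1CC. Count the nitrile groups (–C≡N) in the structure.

Scan the SMILES for the nitrile motif — none present.
Groups that are present: 2 carboxylic acid.

0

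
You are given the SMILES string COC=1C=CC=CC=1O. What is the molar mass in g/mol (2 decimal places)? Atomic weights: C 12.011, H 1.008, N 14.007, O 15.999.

124.14 g/mol

First, the molecular formula is C7H8O2 (counting implicit H from valence).
  C: 7 × 12.011 = 84.077
  H: 8 × 1.008 = 8.064
  O: 2 × 15.999 = 31.998
Sum: 7×12.011 + 8×1.008 + 2×15.999 = 124.139 → 124.14 g/mol.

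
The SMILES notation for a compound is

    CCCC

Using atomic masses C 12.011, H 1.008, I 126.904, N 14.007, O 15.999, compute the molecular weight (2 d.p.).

First, the molecular formula is C4H10 (counting implicit H from valence).
  C: 4 × 12.011 = 48.044
  H: 10 × 1.008 = 10.080
Sum: 4×12.011 + 10×1.008 = 58.124 → 58.12 g/mol.

58.12 g/mol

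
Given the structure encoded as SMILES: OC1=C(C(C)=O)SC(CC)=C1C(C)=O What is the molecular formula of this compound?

Walk through each heavy atom and fill implicit hydrogens from standard valence (C 4, N 3, O 2, S 2, halogen 1):
  atom 1: O, bond orders sum to 1 (valence 2) → 1 H
  atom 2: C, bond orders sum to 4 (valence 4) → 0 H
  atom 3: C, bond orders sum to 4 (valence 4) → 0 H
  atom 4: C, bond orders sum to 4 (valence 4) → 0 H
  atom 5: C, bond orders sum to 1 (valence 4) → 3 H
  atom 6: O, bond orders sum to 2 (valence 2) → 0 H
  atom 7: S, bond orders sum to 2 (valence 2) → 0 H
  atom 8: C, bond orders sum to 4 (valence 4) → 0 H
  atom 9: C, bond orders sum to 2 (valence 4) → 2 H
  atom 10: C, bond orders sum to 1 (valence 4) → 3 H
  atom 11: C, bond orders sum to 4 (valence 4) → 0 H
  atom 12: C, bond orders sum to 4 (valence 4) → 0 H
  atom 13: C, bond orders sum to 1 (valence 4) → 3 H
  atom 14: O, bond orders sum to 2 (valence 2) → 0 H
Totals → C:10, H:12, O:3, S:1.
In Hill order: C10H12O3S.

C10H12O3S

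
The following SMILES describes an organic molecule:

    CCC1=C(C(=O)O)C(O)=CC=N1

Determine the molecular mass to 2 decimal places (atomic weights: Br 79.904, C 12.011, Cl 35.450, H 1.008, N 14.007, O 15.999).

First, the molecular formula is C8H9NO3 (counting implicit H from valence).
  C: 8 × 12.011 = 96.088
  H: 9 × 1.008 = 9.072
  N: 1 × 14.007 = 14.007
  O: 3 × 15.999 = 47.997
Sum: 8×12.011 + 9×1.008 + 1×14.007 + 3×15.999 = 167.164 → 167.16 g/mol.

167.16 g/mol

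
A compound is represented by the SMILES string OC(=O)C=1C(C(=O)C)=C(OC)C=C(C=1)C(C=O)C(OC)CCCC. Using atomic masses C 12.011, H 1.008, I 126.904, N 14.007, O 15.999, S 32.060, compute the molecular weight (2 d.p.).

336.38 g/mol

First, the molecular formula is C18H24O6 (counting implicit H from valence).
  C: 18 × 12.011 = 216.198
  H: 24 × 1.008 = 24.192
  O: 6 × 15.999 = 95.994
Sum: 18×12.011 + 24×1.008 + 6×15.999 = 336.384 → 336.38 g/mol.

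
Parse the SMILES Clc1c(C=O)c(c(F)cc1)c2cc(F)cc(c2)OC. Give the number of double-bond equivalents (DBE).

Molecular formula: C14H9ClF2O2.
DoU = (2C + 2 + N − H − X) / 2, where X is the halogen count and O/S are ignored.
    = (2·14 + 2 + 0 − 9 − 3) / 2 = 18 / 2 = 9.

9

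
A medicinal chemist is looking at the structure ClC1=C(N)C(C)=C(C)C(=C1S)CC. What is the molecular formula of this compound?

C10H14ClNS

Walk through each heavy atom and fill implicit hydrogens from standard valence (C 4, N 3, O 2, S 2, halogen 1):
  atom 1: Cl (halogen, monovalent) → 0 H
  atom 2: C, bond orders sum to 4 (valence 4) → 0 H
  atom 3: C, bond orders sum to 4 (valence 4) → 0 H
  atom 4: N, bond orders sum to 1 (valence 3) → 2 H
  atom 5: C, bond orders sum to 4 (valence 4) → 0 H
  atom 6: C, bond orders sum to 1 (valence 4) → 3 H
  atom 7: C, bond orders sum to 4 (valence 4) → 0 H
  atom 8: C, bond orders sum to 1 (valence 4) → 3 H
  atom 9: C, bond orders sum to 4 (valence 4) → 0 H
  atom 10: C, bond orders sum to 4 (valence 4) → 0 H
  atom 11: S, bond orders sum to 1 (valence 2) → 1 H
  atom 12: C, bond orders sum to 2 (valence 4) → 2 H
  atom 13: C, bond orders sum to 1 (valence 4) → 3 H
Totals → C:10, H:14, Cl:1, N:1, S:1.
In Hill order: C10H14ClNS.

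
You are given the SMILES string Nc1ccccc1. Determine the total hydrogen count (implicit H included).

7

Walk through each heavy atom and fill implicit hydrogens from standard valence (C 4, N 3, O 2, S 2, halogen 1); for lowercase aromatic atoms, an aromatic c carries 1 H when it has two neighbours and 0 H with three, and aromatic n carries 0 H:
  atom 1: N, bond orders sum to 1 (valence 3) → 2 H
  atom 2: aromatic c, 3 neighbours → 0 H
  atom 3: aromatic c, 2 neighbours → 1 H
  atom 4: aromatic c, 2 neighbours → 1 H
  atom 5: aromatic c, 2 neighbours → 1 H
  atom 6: aromatic c, 2 neighbours → 1 H
  atom 7: aromatic c, 2 neighbours → 1 H
Total hydrogens: 7.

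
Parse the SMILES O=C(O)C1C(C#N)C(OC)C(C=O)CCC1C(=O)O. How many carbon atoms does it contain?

12

Count every carbon token in the SMILES (each C, including those in ring-closure positions and inside branches).
Carbon count: 12.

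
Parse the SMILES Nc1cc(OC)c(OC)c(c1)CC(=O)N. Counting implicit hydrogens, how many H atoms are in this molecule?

Walk through each heavy atom and fill implicit hydrogens from standard valence (C 4, N 3, O 2, S 2, halogen 1); for lowercase aromatic atoms, an aromatic c carries 1 H when it has two neighbours and 0 H with three, and aromatic n carries 0 H:
  atom 1: N, bond orders sum to 1 (valence 3) → 2 H
  atom 2: aromatic c, 3 neighbours → 0 H
  atom 3: aromatic c, 2 neighbours → 1 H
  atom 4: aromatic c, 3 neighbours → 0 H
  atom 5: O, bond orders sum to 2 (valence 2) → 0 H
  atom 6: C, bond orders sum to 1 (valence 4) → 3 H
  atom 7: aromatic c, 3 neighbours → 0 H
  atom 8: O, bond orders sum to 2 (valence 2) → 0 H
  atom 9: C, bond orders sum to 1 (valence 4) → 3 H
  atom 10: aromatic c, 3 neighbours → 0 H
  atom 11: aromatic c, 2 neighbours → 1 H
  atom 12: C, bond orders sum to 2 (valence 4) → 2 H
  atom 13: C, bond orders sum to 4 (valence 4) → 0 H
  atom 14: O, bond orders sum to 2 (valence 2) → 0 H
  atom 15: N, bond orders sum to 1 (valence 3) → 2 H
Total hydrogens: 14.

14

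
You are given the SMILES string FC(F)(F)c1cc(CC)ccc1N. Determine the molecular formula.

C9H10F3N

Walk through each heavy atom and fill implicit hydrogens from standard valence (C 4, N 3, O 2, S 2, halogen 1); for lowercase aromatic atoms, an aromatic c carries 1 H when it has two neighbours and 0 H with three, and aromatic n carries 0 H:
  atom 1: F (halogen, monovalent) → 0 H
  atom 2: C, bond orders sum to 4 (valence 4) → 0 H
  atom 3: F (halogen, monovalent) → 0 H
  atom 4: F (halogen, monovalent) → 0 H
  atom 5: aromatic c, 3 neighbours → 0 H
  atom 6: aromatic c, 2 neighbours → 1 H
  atom 7: aromatic c, 3 neighbours → 0 H
  atom 8: C, bond orders sum to 2 (valence 4) → 2 H
  atom 9: C, bond orders sum to 1 (valence 4) → 3 H
  atom 10: aromatic c, 2 neighbours → 1 H
  atom 11: aromatic c, 2 neighbours → 1 H
  atom 12: aromatic c, 3 neighbours → 0 H
  atom 13: N, bond orders sum to 1 (valence 3) → 2 H
Totals → C:9, H:10, F:3, N:1.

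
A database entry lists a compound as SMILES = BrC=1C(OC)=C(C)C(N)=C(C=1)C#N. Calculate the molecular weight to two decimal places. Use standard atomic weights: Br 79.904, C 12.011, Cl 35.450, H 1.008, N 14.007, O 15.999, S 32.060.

First, the molecular formula is C9H9BrN2O (counting implicit H from valence).
  Br: 1 × 79.904 = 79.904
  C: 9 × 12.011 = 108.099
  H: 9 × 1.008 = 9.072
  N: 2 × 14.007 = 28.014
  O: 1 × 15.999 = 15.999
Sum: 1×79.904 + 9×12.011 + 9×1.008 + 2×14.007 + 1×15.999 = 241.088 → 241.09 g/mol.

241.09 g/mol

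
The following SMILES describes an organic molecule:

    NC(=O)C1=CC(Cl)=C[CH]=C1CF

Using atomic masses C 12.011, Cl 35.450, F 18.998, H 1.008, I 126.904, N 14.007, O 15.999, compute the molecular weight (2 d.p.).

187.60 g/mol

First, the molecular formula is C8H7ClFNO (counting implicit H from valence).
  C: 8 × 12.011 = 96.088
  Cl: 1 × 35.450 = 35.450
  F: 1 × 18.998 = 18.998
  H: 7 × 1.008 = 7.056
  N: 1 × 14.007 = 14.007
  O: 1 × 15.999 = 15.999
Sum: 8×12.011 + 1×35.450 + 1×18.998 + 7×1.008 + 1×14.007 + 1×15.999 = 187.598 → 187.60 g/mol.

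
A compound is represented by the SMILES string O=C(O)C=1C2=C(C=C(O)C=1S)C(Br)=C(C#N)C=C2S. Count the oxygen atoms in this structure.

Scan the SMILES for O atoms (remember two-letter symbols like Cl and Br are single atoms).
Oxygen count: 3.

3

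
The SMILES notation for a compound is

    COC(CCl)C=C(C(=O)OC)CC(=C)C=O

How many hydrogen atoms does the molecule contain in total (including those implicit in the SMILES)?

15

Walk through each heavy atom and fill implicit hydrogens from standard valence (C 4, N 3, O 2, S 2, halogen 1):
  atom 1: C, bond orders sum to 1 (valence 4) → 3 H
  atom 2: O, bond orders sum to 2 (valence 2) → 0 H
  atom 3: C, bond orders sum to 3 (valence 4) → 1 H
  atom 4: C, bond orders sum to 2 (valence 4) → 2 H
  atom 5: Cl (halogen, monovalent) → 0 H
  atom 6: C, bond orders sum to 3 (valence 4) → 1 H
  atom 7: C, bond orders sum to 4 (valence 4) → 0 H
  atom 8: C, bond orders sum to 4 (valence 4) → 0 H
  atom 9: O, bond orders sum to 2 (valence 2) → 0 H
  atom 10: O, bond orders sum to 2 (valence 2) → 0 H
  atom 11: C, bond orders sum to 1 (valence 4) → 3 H
  atom 12: C, bond orders sum to 2 (valence 4) → 2 H
  atom 13: C, bond orders sum to 4 (valence 4) → 0 H
  atom 14: C, bond orders sum to 2 (valence 4) → 2 H
  atom 15: C, bond orders sum to 3 (valence 4) → 1 H
  atom 16: O, bond orders sum to 2 (valence 2) → 0 H
Total hydrogens: 15.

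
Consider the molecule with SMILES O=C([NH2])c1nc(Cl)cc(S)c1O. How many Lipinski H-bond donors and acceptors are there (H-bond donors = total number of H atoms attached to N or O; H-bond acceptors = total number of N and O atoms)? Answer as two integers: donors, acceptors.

Donors: find every N or O and count the H atoms it carries.
  atom 1 (O): bond orders sum to 2 → 0 H
  atom 3 (N): bond orders sum to 1 → 2 H
  atom 5 (N): bond orders sum to 3 → 0 H
  atom 12 (O): bond orders sum to 1 → 1 H
Lipinski HBD = 3.
Acceptors: N atoms = 2, O atoms = 2 → HBA = 4.

3, 4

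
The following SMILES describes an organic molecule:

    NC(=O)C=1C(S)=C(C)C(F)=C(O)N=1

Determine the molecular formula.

C7H7FN2O2S

Walk through each heavy atom and fill implicit hydrogens from standard valence (C 4, N 3, O 2, S 2, halogen 1):
  atom 1: N, bond orders sum to 1 (valence 3) → 2 H
  atom 2: C, bond orders sum to 4 (valence 4) → 0 H
  atom 3: O, bond orders sum to 2 (valence 2) → 0 H
  atom 4: C, bond orders sum to 4 (valence 4) → 0 H
  atom 5: C, bond orders sum to 4 (valence 4) → 0 H
  atom 6: S, bond orders sum to 1 (valence 2) → 1 H
  atom 7: C, bond orders sum to 4 (valence 4) → 0 H
  atom 8: C, bond orders sum to 1 (valence 4) → 3 H
  atom 9: C, bond orders sum to 4 (valence 4) → 0 H
  atom 10: F (halogen, monovalent) → 0 H
  atom 11: C, bond orders sum to 4 (valence 4) → 0 H
  atom 12: O, bond orders sum to 1 (valence 2) → 1 H
  atom 13: N, bond orders sum to 3 (valence 3) → 0 H
Totals → C:7, H:7, F:1, N:2, O:2, S:1.
In Hill order: C7H7FN2O2S.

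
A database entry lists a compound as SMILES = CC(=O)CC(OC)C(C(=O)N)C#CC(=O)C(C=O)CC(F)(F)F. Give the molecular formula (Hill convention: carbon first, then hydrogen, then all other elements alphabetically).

C14H16F3NO5

Walk through each heavy atom and fill implicit hydrogens from standard valence (C 4, N 3, O 2, S 2, halogen 1):
  atom 1: C, bond orders sum to 1 (valence 4) → 3 H
  atom 2: C, bond orders sum to 4 (valence 4) → 0 H
  atom 3: O, bond orders sum to 2 (valence 2) → 0 H
  atom 4: C, bond orders sum to 2 (valence 4) → 2 H
  atom 5: C, bond orders sum to 3 (valence 4) → 1 H
  atom 6: O, bond orders sum to 2 (valence 2) → 0 H
  atom 7: C, bond orders sum to 1 (valence 4) → 3 H
  atom 8: C, bond orders sum to 3 (valence 4) → 1 H
  atom 9: C, bond orders sum to 4 (valence 4) → 0 H
  atom 10: O, bond orders sum to 2 (valence 2) → 0 H
  atom 11: N, bond orders sum to 1 (valence 3) → 2 H
  atom 12: C, bond orders sum to 4 (valence 4) → 0 H
  atom 13: C, bond orders sum to 4 (valence 4) → 0 H
  atom 14: C, bond orders sum to 4 (valence 4) → 0 H
  atom 15: O, bond orders sum to 2 (valence 2) → 0 H
  atom 16: C, bond orders sum to 3 (valence 4) → 1 H
  atom 17: C, bond orders sum to 3 (valence 4) → 1 H
  atom 18: O, bond orders sum to 2 (valence 2) → 0 H
  atom 19: C, bond orders sum to 2 (valence 4) → 2 H
  atom 20: C, bond orders sum to 4 (valence 4) → 0 H
  atom 21: F (halogen, monovalent) → 0 H
  atom 22: F (halogen, monovalent) → 0 H
  atom 23: F (halogen, monovalent) → 0 H
Totals → C:14, H:16, F:3, N:1, O:5.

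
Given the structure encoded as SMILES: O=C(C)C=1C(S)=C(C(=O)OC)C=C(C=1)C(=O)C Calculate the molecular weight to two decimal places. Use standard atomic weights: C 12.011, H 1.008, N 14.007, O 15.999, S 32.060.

252.28 g/mol

First, the molecular formula is C12H12O4S (counting implicit H from valence).
  C: 12 × 12.011 = 144.132
  H: 12 × 1.008 = 12.096
  O: 4 × 15.999 = 63.996
  S: 1 × 32.060 = 32.060
Sum: 12×12.011 + 12×1.008 + 4×15.999 + 1×32.060 = 252.284 → 252.28 g/mol.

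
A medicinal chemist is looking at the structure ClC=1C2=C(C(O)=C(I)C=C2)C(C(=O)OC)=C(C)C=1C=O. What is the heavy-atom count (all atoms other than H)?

Every atom symbol written in the SMILES (organic subset) is one heavy atom; implicit H are not written.
Heavy atoms by element → C:14, Cl:1, I:1, O:4.
Total: 20.

20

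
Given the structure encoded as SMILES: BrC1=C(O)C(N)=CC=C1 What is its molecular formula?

C6H6BrNO

Walk through each heavy atom and fill implicit hydrogens from standard valence (C 4, N 3, O 2, S 2, halogen 1):
  atom 1: Br (halogen, monovalent) → 0 H
  atom 2: C, bond orders sum to 4 (valence 4) → 0 H
  atom 3: C, bond orders sum to 4 (valence 4) → 0 H
  atom 4: O, bond orders sum to 1 (valence 2) → 1 H
  atom 5: C, bond orders sum to 4 (valence 4) → 0 H
  atom 6: N, bond orders sum to 1 (valence 3) → 2 H
  atom 7: C, bond orders sum to 3 (valence 4) → 1 H
  atom 8: C, bond orders sum to 3 (valence 4) → 1 H
  atom 9: C, bond orders sum to 3 (valence 4) → 1 H
Totals → C:6, H:6, Br:1, N:1, O:1.
In Hill order: C6H6BrNO.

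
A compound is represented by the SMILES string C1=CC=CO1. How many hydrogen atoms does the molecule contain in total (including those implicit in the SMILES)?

4

Walk through each heavy atom and fill implicit hydrogens from standard valence (C 4, N 3, O 2, S 2, halogen 1):
  atom 1: C, bond orders sum to 3 (valence 4) → 1 H
  atom 2: C, bond orders sum to 3 (valence 4) → 1 H
  atom 3: C, bond orders sum to 3 (valence 4) → 1 H
  atom 4: C, bond orders sum to 3 (valence 4) → 1 H
  atom 5: O, bond orders sum to 2 (valence 2) → 0 H
Total hydrogens: 4.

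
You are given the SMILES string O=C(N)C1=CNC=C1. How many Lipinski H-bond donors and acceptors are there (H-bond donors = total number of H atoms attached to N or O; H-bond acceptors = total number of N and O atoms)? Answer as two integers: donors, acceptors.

3, 3

Donors: find every N or O and count the H atoms it carries.
  atom 1 (O): bond orders sum to 2 → 0 H
  atom 3 (N): bond orders sum to 1 → 2 H
  atom 6 (N): bond orders sum to 2 → 1 H
Lipinski HBD = 3.
Acceptors: N atoms = 2, O atoms = 1 → HBA = 3.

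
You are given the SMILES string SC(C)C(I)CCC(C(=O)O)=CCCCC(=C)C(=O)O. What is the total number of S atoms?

1

Scan the SMILES for S atoms (remember two-letter symbols like Cl and Br are single atoms).
Sulfur count: 1.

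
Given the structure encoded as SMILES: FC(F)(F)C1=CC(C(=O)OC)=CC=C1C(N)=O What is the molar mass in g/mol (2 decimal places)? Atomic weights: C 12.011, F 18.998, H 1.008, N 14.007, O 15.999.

247.17 g/mol

First, the molecular formula is C10H8F3NO3 (counting implicit H from valence).
  C: 10 × 12.011 = 120.110
  F: 3 × 18.998 = 56.994
  H: 8 × 1.008 = 8.064
  N: 1 × 14.007 = 14.007
  O: 3 × 15.999 = 47.997
Sum: 10×12.011 + 3×18.998 + 8×1.008 + 1×14.007 + 3×15.999 = 247.172 → 247.17 g/mol.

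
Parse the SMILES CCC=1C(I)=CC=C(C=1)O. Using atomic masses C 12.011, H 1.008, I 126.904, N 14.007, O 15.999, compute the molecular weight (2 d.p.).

248.06 g/mol

First, the molecular formula is C8H9IO (counting implicit H from valence).
  C: 8 × 12.011 = 96.088
  H: 9 × 1.008 = 9.072
  I: 1 × 126.904 = 126.904
  O: 1 × 15.999 = 15.999
Sum: 8×12.011 + 9×1.008 + 1×126.904 + 1×15.999 = 248.063 → 248.06 g/mol.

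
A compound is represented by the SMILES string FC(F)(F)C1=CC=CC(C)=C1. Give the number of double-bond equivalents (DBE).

4

Degree of unsaturation = (number of rings) + (number of π bonds).
Ring closures in the SMILES: 1.
π bonds: 3 double bonds (each 1 DoU) → 3 DoU from unsaturation.
Total DoU = 1 + 3 = 4.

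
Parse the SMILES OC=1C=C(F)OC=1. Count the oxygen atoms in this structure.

2

Scan the SMILES for O atoms (remember two-letter symbols like Cl and Br are single atoms).
Oxygen count: 2.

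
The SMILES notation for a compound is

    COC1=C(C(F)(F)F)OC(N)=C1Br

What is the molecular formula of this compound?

C6H5BrF3NO2

Walk through each heavy atom and fill implicit hydrogens from standard valence (C 4, N 3, O 2, S 2, halogen 1):
  atom 1: C, bond orders sum to 1 (valence 4) → 3 H
  atom 2: O, bond orders sum to 2 (valence 2) → 0 H
  atom 3: C, bond orders sum to 4 (valence 4) → 0 H
  atom 4: C, bond orders sum to 4 (valence 4) → 0 H
  atom 5: C, bond orders sum to 4 (valence 4) → 0 H
  atom 6: F (halogen, monovalent) → 0 H
  atom 7: F (halogen, monovalent) → 0 H
  atom 8: F (halogen, monovalent) → 0 H
  atom 9: O, bond orders sum to 2 (valence 2) → 0 H
  atom 10: C, bond orders sum to 4 (valence 4) → 0 H
  atom 11: N, bond orders sum to 1 (valence 3) → 2 H
  atom 12: C, bond orders sum to 4 (valence 4) → 0 H
  atom 13: Br (halogen, monovalent) → 0 H
Totals → C:6, H:5, Br:1, F:3, N:1, O:2.
In Hill order: C6H5BrF3NO2.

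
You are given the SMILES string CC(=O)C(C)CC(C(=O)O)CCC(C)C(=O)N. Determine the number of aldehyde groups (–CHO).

0

Scan the SMILES for the aldehyde motif — none present.
Groups that are present: 1 amide, 1 carboxylic acid, 1 ketone.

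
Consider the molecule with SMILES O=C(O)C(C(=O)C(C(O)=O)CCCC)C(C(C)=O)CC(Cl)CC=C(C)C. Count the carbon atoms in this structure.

19

Count every carbon token in the SMILES (each C, including those in ring-closure positions and inside branches).
Carbon count: 19.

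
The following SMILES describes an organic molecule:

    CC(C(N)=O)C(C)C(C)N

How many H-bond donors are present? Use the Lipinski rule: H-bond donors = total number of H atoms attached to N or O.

Donors: find every N or O and count the H atoms it carries.
  atom 4 (N): bond orders sum to 1 → 2 H
  atom 5 (O): bond orders sum to 2 → 0 H
  atom 10 (N): bond orders sum to 1 → 2 H
Lipinski HBD = 4.

4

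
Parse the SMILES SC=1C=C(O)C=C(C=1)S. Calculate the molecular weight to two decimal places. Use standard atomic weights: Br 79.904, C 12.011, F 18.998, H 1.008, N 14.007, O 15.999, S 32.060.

158.23 g/mol

First, the molecular formula is C6H6OS2 (counting implicit H from valence).
  C: 6 × 12.011 = 72.066
  H: 6 × 1.008 = 6.048
  O: 1 × 15.999 = 15.999
  S: 2 × 32.060 = 64.120
Sum: 6×12.011 + 6×1.008 + 1×15.999 + 2×32.060 = 158.233 → 158.23 g/mol.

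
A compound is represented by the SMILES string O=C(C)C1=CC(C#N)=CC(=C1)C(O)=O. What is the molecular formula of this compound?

C10H7NO3

Walk through each heavy atom and fill implicit hydrogens from standard valence (C 4, N 3, O 2, S 2, halogen 1):
  atom 1: O, bond orders sum to 2 (valence 2) → 0 H
  atom 2: C, bond orders sum to 4 (valence 4) → 0 H
  atom 3: C, bond orders sum to 1 (valence 4) → 3 H
  atom 4: C, bond orders sum to 4 (valence 4) → 0 H
  atom 5: C, bond orders sum to 3 (valence 4) → 1 H
  atom 6: C, bond orders sum to 4 (valence 4) → 0 H
  atom 7: C, bond orders sum to 4 (valence 4) → 0 H
  atom 8: N, bond orders sum to 3 (valence 3) → 0 H
  atom 9: C, bond orders sum to 3 (valence 4) → 1 H
  atom 10: C, bond orders sum to 4 (valence 4) → 0 H
  atom 11: C, bond orders sum to 3 (valence 4) → 1 H
  atom 12: C, bond orders sum to 4 (valence 4) → 0 H
  atom 13: O, bond orders sum to 1 (valence 2) → 1 H
  atom 14: O, bond orders sum to 2 (valence 2) → 0 H
Totals → C:10, H:7, N:1, O:3.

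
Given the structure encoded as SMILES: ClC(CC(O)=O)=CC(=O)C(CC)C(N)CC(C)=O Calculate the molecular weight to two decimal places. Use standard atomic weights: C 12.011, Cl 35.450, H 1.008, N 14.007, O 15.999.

First, the molecular formula is C12H18ClNO4 (counting implicit H from valence).
  C: 12 × 12.011 = 144.132
  Cl: 1 × 35.450 = 35.450
  H: 18 × 1.008 = 18.144
  N: 1 × 14.007 = 14.007
  O: 4 × 15.999 = 63.996
Sum: 12×12.011 + 1×35.450 + 18×1.008 + 1×14.007 + 4×15.999 = 275.729 → 275.73 g/mol.

275.73 g/mol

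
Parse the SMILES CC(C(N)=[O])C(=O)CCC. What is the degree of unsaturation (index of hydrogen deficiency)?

2

Degree of unsaturation = (number of rings) + (number of π bonds).
Ring closures in the SMILES: 0.
π bonds: 2 double bonds (each 1 DoU) → 2 DoU from unsaturation.
Total DoU = 0 + 2 = 2.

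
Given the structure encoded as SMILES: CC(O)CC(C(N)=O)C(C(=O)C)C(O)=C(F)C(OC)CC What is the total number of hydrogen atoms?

Walk through each heavy atom and fill implicit hydrogens from standard valence (C 4, N 3, O 2, S 2, halogen 1):
  atom 1: C, bond orders sum to 1 (valence 4) → 3 H
  atom 2: C, bond orders sum to 3 (valence 4) → 1 H
  atom 3: O, bond orders sum to 1 (valence 2) → 1 H
  atom 4: C, bond orders sum to 2 (valence 4) → 2 H
  atom 5: C, bond orders sum to 3 (valence 4) → 1 H
  atom 6: C, bond orders sum to 4 (valence 4) → 0 H
  atom 7: N, bond orders sum to 1 (valence 3) → 2 H
  atom 8: O, bond orders sum to 2 (valence 2) → 0 H
  atom 9: C, bond orders sum to 3 (valence 4) → 1 H
  atom 10: C, bond orders sum to 4 (valence 4) → 0 H
  atom 11: O, bond orders sum to 2 (valence 2) → 0 H
  atom 12: C, bond orders sum to 1 (valence 4) → 3 H
  atom 13: C, bond orders sum to 4 (valence 4) → 0 H
  atom 14: O, bond orders sum to 1 (valence 2) → 1 H
  atom 15: C, bond orders sum to 4 (valence 4) → 0 H
  atom 16: F (halogen, monovalent) → 0 H
  atom 17: C, bond orders sum to 3 (valence 4) → 1 H
  atom 18: O, bond orders sum to 2 (valence 2) → 0 H
  atom 19: C, bond orders sum to 1 (valence 4) → 3 H
  atom 20: C, bond orders sum to 2 (valence 4) → 2 H
  atom 21: C, bond orders sum to 1 (valence 4) → 3 H
Total hydrogens: 24.

24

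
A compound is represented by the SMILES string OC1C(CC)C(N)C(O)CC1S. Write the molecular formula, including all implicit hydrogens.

C8H17NO2S

Walk through each heavy atom and fill implicit hydrogens from standard valence (C 4, N 3, O 2, S 2, halogen 1):
  atom 1: O, bond orders sum to 1 (valence 2) → 1 H
  atom 2: C, bond orders sum to 3 (valence 4) → 1 H
  atom 3: C, bond orders sum to 3 (valence 4) → 1 H
  atom 4: C, bond orders sum to 2 (valence 4) → 2 H
  atom 5: C, bond orders sum to 1 (valence 4) → 3 H
  atom 6: C, bond orders sum to 3 (valence 4) → 1 H
  atom 7: N, bond orders sum to 1 (valence 3) → 2 H
  atom 8: C, bond orders sum to 3 (valence 4) → 1 H
  atom 9: O, bond orders sum to 1 (valence 2) → 1 H
  atom 10: C, bond orders sum to 2 (valence 4) → 2 H
  atom 11: C, bond orders sum to 3 (valence 4) → 1 H
  atom 12: S, bond orders sum to 1 (valence 2) → 1 H
Totals → C:8, H:17, N:1, O:2, S:1.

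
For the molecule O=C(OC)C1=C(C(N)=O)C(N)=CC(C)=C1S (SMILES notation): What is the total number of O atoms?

Scan the SMILES for O atoms (remember two-letter symbols like Cl and Br are single atoms).
Oxygen count: 3.

3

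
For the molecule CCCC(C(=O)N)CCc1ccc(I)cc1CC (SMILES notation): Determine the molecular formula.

Walk through each heavy atom and fill implicit hydrogens from standard valence (C 4, N 3, O 2, S 2, halogen 1); for lowercase aromatic atoms, an aromatic c carries 1 H when it has two neighbours and 0 H with three, and aromatic n carries 0 H:
  atom 1: C, bond orders sum to 1 (valence 4) → 3 H
  atom 2: C, bond orders sum to 2 (valence 4) → 2 H
  atom 3: C, bond orders sum to 2 (valence 4) → 2 H
  atom 4: C, bond orders sum to 3 (valence 4) → 1 H
  atom 5: C, bond orders sum to 4 (valence 4) → 0 H
  atom 6: O, bond orders sum to 2 (valence 2) → 0 H
  atom 7: N, bond orders sum to 1 (valence 3) → 2 H
  atom 8: C, bond orders sum to 2 (valence 4) → 2 H
  atom 9: C, bond orders sum to 2 (valence 4) → 2 H
  atom 10: aromatic c, 3 neighbours → 0 H
  atom 11: aromatic c, 2 neighbours → 1 H
  atom 12: aromatic c, 2 neighbours → 1 H
  atom 13: aromatic c, 3 neighbours → 0 H
  atom 14: I (halogen, monovalent) → 0 H
  atom 15: aromatic c, 2 neighbours → 1 H
  atom 16: aromatic c, 3 neighbours → 0 H
  atom 17: C, bond orders sum to 2 (valence 4) → 2 H
  atom 18: C, bond orders sum to 1 (valence 4) → 3 H
Totals → C:15, H:22, I:1, N:1, O:1.
In Hill order: C15H22INO.

C15H22INO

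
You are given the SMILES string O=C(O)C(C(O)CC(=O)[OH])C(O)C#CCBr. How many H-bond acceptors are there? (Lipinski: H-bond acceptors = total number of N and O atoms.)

N atoms: 0; O atoms: 6.
Lipinski HBA = 0 + 6 = 6.

6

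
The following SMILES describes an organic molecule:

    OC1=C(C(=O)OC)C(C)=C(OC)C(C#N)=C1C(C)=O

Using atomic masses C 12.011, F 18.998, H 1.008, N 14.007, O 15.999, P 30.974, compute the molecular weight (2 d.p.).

First, the molecular formula is C13H13NO5 (counting implicit H from valence).
  C: 13 × 12.011 = 156.143
  H: 13 × 1.008 = 13.104
  N: 1 × 14.007 = 14.007
  O: 5 × 15.999 = 79.995
Sum: 13×12.011 + 13×1.008 + 1×14.007 + 5×15.999 = 263.249 → 263.25 g/mol.

263.25 g/mol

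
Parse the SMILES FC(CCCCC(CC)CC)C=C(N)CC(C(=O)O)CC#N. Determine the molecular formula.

Walk through each heavy atom and fill implicit hydrogens from standard valence (C 4, N 3, O 2, S 2, halogen 1):
  atom 1: F (halogen, monovalent) → 0 H
  atom 2: C, bond orders sum to 3 (valence 4) → 1 H
  atom 3: C, bond orders sum to 2 (valence 4) → 2 H
  atom 4: C, bond orders sum to 2 (valence 4) → 2 H
  atom 5: C, bond orders sum to 2 (valence 4) → 2 H
  atom 6: C, bond orders sum to 2 (valence 4) → 2 H
  atom 7: C, bond orders sum to 3 (valence 4) → 1 H
  atom 8: C, bond orders sum to 2 (valence 4) → 2 H
  atom 9: C, bond orders sum to 1 (valence 4) → 3 H
  atom 10: C, bond orders sum to 2 (valence 4) → 2 H
  atom 11: C, bond orders sum to 1 (valence 4) → 3 H
  atom 12: C, bond orders sum to 3 (valence 4) → 1 H
  atom 13: C, bond orders sum to 4 (valence 4) → 0 H
  atom 14: N, bond orders sum to 1 (valence 3) → 2 H
  atom 15: C, bond orders sum to 2 (valence 4) → 2 H
  atom 16: C, bond orders sum to 3 (valence 4) → 1 H
  atom 17: C, bond orders sum to 4 (valence 4) → 0 H
  atom 18: O, bond orders sum to 2 (valence 2) → 0 H
  atom 19: O, bond orders sum to 1 (valence 2) → 1 H
  atom 20: C, bond orders sum to 2 (valence 4) → 2 H
  atom 21: C, bond orders sum to 4 (valence 4) → 0 H
  atom 22: N, bond orders sum to 3 (valence 3) → 0 H
Totals → C:17, H:29, F:1, N:2, O:2.
In Hill order: C17H29FN2O2.

C17H29FN2O2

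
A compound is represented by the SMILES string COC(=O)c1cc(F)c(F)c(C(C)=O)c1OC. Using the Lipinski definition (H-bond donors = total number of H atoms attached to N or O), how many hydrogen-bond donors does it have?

Donors: find every N or O and count the H atoms it carries.
  atom 2 (O): bond orders sum to 2 → 0 H
  atom 4 (O): bond orders sum to 2 → 0 H
  atom 14 (O): bond orders sum to 2 → 0 H
  atom 16 (O): bond orders sum to 2 → 0 H
Lipinski HBD = 0.

0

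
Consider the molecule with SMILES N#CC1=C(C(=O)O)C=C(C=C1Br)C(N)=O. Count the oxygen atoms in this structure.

Scan the SMILES for O atoms (remember two-letter symbols like Cl and Br are single atoms).
Oxygen count: 3.

3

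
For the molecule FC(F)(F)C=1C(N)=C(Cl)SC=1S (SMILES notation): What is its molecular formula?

C5H3ClF3NS2

Walk through each heavy atom and fill implicit hydrogens from standard valence (C 4, N 3, O 2, S 2, halogen 1):
  atom 1: F (halogen, monovalent) → 0 H
  atom 2: C, bond orders sum to 4 (valence 4) → 0 H
  atom 3: F (halogen, monovalent) → 0 H
  atom 4: F (halogen, monovalent) → 0 H
  atom 5: C, bond orders sum to 4 (valence 4) → 0 H
  atom 6: C, bond orders sum to 4 (valence 4) → 0 H
  atom 7: N, bond orders sum to 1 (valence 3) → 2 H
  atom 8: C, bond orders sum to 4 (valence 4) → 0 H
  atom 9: Cl (halogen, monovalent) → 0 H
  atom 10: S, bond orders sum to 2 (valence 2) → 0 H
  atom 11: C, bond orders sum to 4 (valence 4) → 0 H
  atom 12: S, bond orders sum to 1 (valence 2) → 1 H
Totals → C:5, H:3, Cl:1, F:3, N:1, S:2.
In Hill order: C5H3ClF3NS2.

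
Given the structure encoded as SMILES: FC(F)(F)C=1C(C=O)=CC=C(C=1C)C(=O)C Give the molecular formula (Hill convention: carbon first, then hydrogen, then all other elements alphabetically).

Walk through each heavy atom and fill implicit hydrogens from standard valence (C 4, N 3, O 2, S 2, halogen 1):
  atom 1: F (halogen, monovalent) → 0 H
  atom 2: C, bond orders sum to 4 (valence 4) → 0 H
  atom 3: F (halogen, monovalent) → 0 H
  atom 4: F (halogen, monovalent) → 0 H
  atom 5: C, bond orders sum to 4 (valence 4) → 0 H
  atom 6: C, bond orders sum to 4 (valence 4) → 0 H
  atom 7: C, bond orders sum to 3 (valence 4) → 1 H
  atom 8: O, bond orders sum to 2 (valence 2) → 0 H
  atom 9: C, bond orders sum to 3 (valence 4) → 1 H
  atom 10: C, bond orders sum to 3 (valence 4) → 1 H
  atom 11: C, bond orders sum to 4 (valence 4) → 0 H
  atom 12: C, bond orders sum to 4 (valence 4) → 0 H
  atom 13: C, bond orders sum to 1 (valence 4) → 3 H
  atom 14: C, bond orders sum to 4 (valence 4) → 0 H
  atom 15: O, bond orders sum to 2 (valence 2) → 0 H
  atom 16: C, bond orders sum to 1 (valence 4) → 3 H
Totals → C:11, H:9, F:3, O:2.

C11H9F3O2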